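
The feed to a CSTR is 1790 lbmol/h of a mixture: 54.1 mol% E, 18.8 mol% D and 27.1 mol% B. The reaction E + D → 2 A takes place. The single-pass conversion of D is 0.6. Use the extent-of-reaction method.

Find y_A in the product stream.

0.226

D reacted = 0.6 × 336.5 = 201.9 lbmol/h; ν_D = −1, so ξ = 201.9/1 = 201.9 lbmol/h.
Outlet amounts (n = n₀ + ν ξ):
  E: 968.4 − 1(201.9) = 766.5
  D: 336.5 − 1(201.9) = 134.6
  A: 0 + 2(201.9) = 403.8
  B: 485.1 (inert)
Total out = 1790 lbmol/h; y_A = 403.8 / 1790 = 0.2256.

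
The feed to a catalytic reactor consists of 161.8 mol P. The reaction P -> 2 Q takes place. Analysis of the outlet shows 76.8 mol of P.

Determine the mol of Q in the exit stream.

For P: n = n₀ − 1ξ → 76.8 = 161.8 − 1ξ, giving ξ = 85 mol.
Outlet amounts (n = n₀ + ν ξ):
  P: 161.8 − 1(85) = 76.8
  Q: 0 + 2(85) = 170

170 mol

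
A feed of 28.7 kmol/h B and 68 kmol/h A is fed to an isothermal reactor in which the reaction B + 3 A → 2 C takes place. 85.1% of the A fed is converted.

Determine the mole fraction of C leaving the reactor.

0.664

A reacted = 0.851 × 68 = 57.87 kmol/h; ν_A = −3, so ξ = 57.87/3 = 19.29 kmol/h.
Outlet amounts (n = n₀ + ν ξ):
  B: 28.7 − 1(19.29) = 9.411
  A: 68 − 3(19.29) = 10.13
  C: 0 + 2(19.29) = 38.58
Total out = 58.12 kmol/h; y_C = 38.58 / 58.12 = 0.6638.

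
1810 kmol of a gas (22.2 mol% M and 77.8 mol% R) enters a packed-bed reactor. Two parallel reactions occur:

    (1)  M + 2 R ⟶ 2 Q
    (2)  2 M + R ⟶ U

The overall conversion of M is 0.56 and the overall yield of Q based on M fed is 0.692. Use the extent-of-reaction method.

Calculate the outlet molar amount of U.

Yield of Q: 2ξ₁ / 401.8 = 0.692 → ξ₁ = 139 kmol.
Conversion of M: 1ξ₁ + 2ξ₂ = 0.56 × 401.8 = 225 → ξ₂ = 42.99 kmol.
Outlet amounts (n = n₀ + Σ ν·ξ):
  M: 401.8 − 1(139) − 2(42.99) = 176.8
  R: 1408 − 2(139) − 1(42.99) = 1087
  Q: 0 + 2(139) = 278.1
  U: 0 + 1(42.99) = 42.99

43 kmol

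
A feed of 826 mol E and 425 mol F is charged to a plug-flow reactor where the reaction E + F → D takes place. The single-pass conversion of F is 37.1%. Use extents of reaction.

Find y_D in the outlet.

0.144

F reacted = 0.371 × 425 = 157.7 mol; ν_F = −1, so ξ = 157.7/1 = 157.7 mol.
Outlet amounts (n = n₀ + ν ξ):
  E: 826 − 1(157.7) = 668.3
  F: 425 − 1(157.7) = 267.3
  D: 0 + 1(157.7) = 157.7
Total out = 1093 mol; y_D = 157.7 / 1093 = 0.1442.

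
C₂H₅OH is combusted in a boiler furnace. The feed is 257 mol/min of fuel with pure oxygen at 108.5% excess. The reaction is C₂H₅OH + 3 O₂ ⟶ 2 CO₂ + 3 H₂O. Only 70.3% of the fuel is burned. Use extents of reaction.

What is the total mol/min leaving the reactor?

Stoichiometric O₂ = 3 × 257 = 771 mol/min; O₂ fed = 771 × 2.085 = 1608 mol/min.
Fuel reacted = 0.703 × 257 → ξ = 180.7 mol/min.
Outlet (n = n₀ + ν ξ):
  C₂H₅OH: 257 − 1(180.7) = 76.33
  O₂: 1608 − 3(180.7) = 1066
  CO₂: 0 + 2(180.7) = 361.3
  H₂O: 0 + 3(180.7) = 542
Total out = 76.33 + 1066 + 361.3 + 542 = 2045 mol/min.

2050 mol/min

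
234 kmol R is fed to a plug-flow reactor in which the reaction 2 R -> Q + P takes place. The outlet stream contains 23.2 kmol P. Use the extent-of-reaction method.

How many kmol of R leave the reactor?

For P: n = n₀ + 1ξ → 23.2 = 0 + 1ξ, giving ξ = 23.2 kmol.
Outlet amounts (n = n₀ + ν ξ):
  R: 234 − 2(23.2) = 187.6
  Q: 0 + 1(23.2) = 23.2
  P: 0 + 1(23.2) = 23.2

188 kmol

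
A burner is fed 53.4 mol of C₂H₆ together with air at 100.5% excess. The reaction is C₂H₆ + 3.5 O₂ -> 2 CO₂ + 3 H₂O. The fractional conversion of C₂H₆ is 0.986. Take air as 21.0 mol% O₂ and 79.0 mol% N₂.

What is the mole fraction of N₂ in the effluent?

0.756

Stoichiometric O₂ = 3.5 × 53.4 = 186.9 mol; O₂ fed = 186.9 × 2.005 = 374.7 mol.
N₂ fed = 374.7 × 79/21 = 1410 mol.
Fuel reacted = 0.986 × 53.4 → ξ = 52.65 mol.
Outlet (n = n₀ + ν ξ):
  C₂H₆: 53.4 − 1(52.65) = 0.7476
  O₂: 374.7 − 3.5(52.65) = 190.5
  N₂: 1410 (inert)
  CO₂: 0 + 2(52.65) = 105.3
  H₂O: 0 + 3(52.65) = 158
Total out = 1864 mol; y_N₂ = 1410 / 1864 = 0.7562.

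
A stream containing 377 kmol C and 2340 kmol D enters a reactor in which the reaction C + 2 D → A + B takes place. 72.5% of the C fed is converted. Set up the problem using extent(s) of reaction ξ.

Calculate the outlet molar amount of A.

273 kmol

C reacted = 0.725 × 377 = 273.3 kmol; ν_C = −1, so ξ = 273.3/1 = 273.3 kmol.
Outlet amounts (n = n₀ + ν ξ):
  C: 377 − 1(273.3) = 103.7
  D: 2340 − 2(273.3) = 1793
  A: 0 + 1(273.3) = 273.3
  B: 0 + 1(273.3) = 273.3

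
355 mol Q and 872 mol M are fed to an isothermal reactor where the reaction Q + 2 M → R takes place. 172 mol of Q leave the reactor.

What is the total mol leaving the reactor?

861 mol

For Q: n = n₀ − 1ξ → 172 = 355 − 1ξ, giving ξ = 183 mol.
Outlet amounts (n = n₀ + ν ξ):
  Q: 355 − 1(183) = 172
  M: 872 − 2(183) = 506
  R: 0 + 1(183) = 183
Total out = 172 + 506 + 183 = 861 mol.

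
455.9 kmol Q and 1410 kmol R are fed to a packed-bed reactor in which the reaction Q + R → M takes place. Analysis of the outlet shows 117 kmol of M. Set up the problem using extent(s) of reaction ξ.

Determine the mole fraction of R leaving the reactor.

For M: n = n₀ + 1ξ → 117 = 0 + 1ξ, giving ξ = 117 kmol.
Outlet amounts (n = n₀ + ν ξ):
  Q: 455.9 − 1(117) = 338.9
  R: 1410 − 1(117) = 1293
  M: 0 + 1(117) = 117
Total out = 1749 kmol; y_R = 1293 / 1749 = 0.7393.

0.739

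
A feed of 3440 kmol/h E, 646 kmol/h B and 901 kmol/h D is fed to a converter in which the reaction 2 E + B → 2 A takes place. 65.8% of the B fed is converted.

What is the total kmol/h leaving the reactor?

4560 kmol/h

B reacted = 0.658 × 646 = 425.1 kmol/h; ν_B = −1, so ξ = 425.1/1 = 425.1 kmol/h.
Outlet amounts (n = n₀ + ν ξ):
  E: 3440 − 2(425.1) = 2590
  B: 646 − 1(425.1) = 220.9
  A: 0 + 2(425.1) = 850.1
  D: 901 (inert)
Total out = 2590 + 220.9 + 850.1 + 901 = 4562 kmol/h.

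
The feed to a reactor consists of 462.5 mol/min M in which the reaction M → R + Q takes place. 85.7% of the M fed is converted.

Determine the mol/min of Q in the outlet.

M reacted = 0.857 × 462.5 = 396.4 mol/min; ν_M = −1, so ξ = 396.4/1 = 396.4 mol/min.
Outlet amounts (n = n₀ + ν ξ):
  M: 462.5 − 1(396.4) = 66.14
  R: 0 + 1(396.4) = 396.4
  Q: 0 + 1(396.4) = 396.4

396 mol/min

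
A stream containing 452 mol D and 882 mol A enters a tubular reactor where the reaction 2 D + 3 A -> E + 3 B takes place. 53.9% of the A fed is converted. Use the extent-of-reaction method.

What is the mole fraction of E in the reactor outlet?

A reacted = 0.539 × 882 = 475.4 mol; ν_A = −3, so ξ = 475.4/3 = 158.5 mol.
Outlet amounts (n = n₀ + ν ξ):
  D: 452 − 2(158.5) = 135.1
  A: 882 − 3(158.5) = 406.6
  E: 0 + 1(158.5) = 158.5
  B: 0 + 3(158.5) = 475.4
Total out = 1176 mol; y_E = 158.5 / 1176 = 0.1348.

0.135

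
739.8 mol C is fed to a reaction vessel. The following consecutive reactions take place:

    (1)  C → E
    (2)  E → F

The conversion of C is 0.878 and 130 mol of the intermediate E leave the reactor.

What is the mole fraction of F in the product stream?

Conversion of C: C consumed = 1ξ₁ = 0.878 × 739.8 → ξ₁ = 649.5 mol.
E balance: n_E = 0 + 1ξ₁ − 1ξ₂ = 130 → ξ₂ = (1·649.5 − 130)/1 = 519.5 mol.
Outlet amounts (n = n₀ + Σ ν·ξ):
  C: 739.8 − 1(649.5) = 90.26
  E: 0 + 1(649.5) − 1(519.5) = 130
  F: 0 + 1(519.5) = 519.5
Total out = 739.8 mol; y_F = 519.5 / 739.8 = 0.7023.

0.702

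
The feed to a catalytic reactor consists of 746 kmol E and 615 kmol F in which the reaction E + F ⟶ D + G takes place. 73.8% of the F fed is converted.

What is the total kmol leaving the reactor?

1360 kmol

F reacted = 0.738 × 615 = 453.9 kmol; ν_F = −1, so ξ = 453.9/1 = 453.9 kmol.
Outlet amounts (n = n₀ + ν ξ):
  E: 746 − 1(453.9) = 292.1
  F: 615 − 1(453.9) = 161.1
  D: 0 + 1(453.9) = 453.9
  G: 0 + 1(453.9) = 453.9
Total out = 292.1 + 161.1 + 453.9 + 453.9 = 1361 kmol.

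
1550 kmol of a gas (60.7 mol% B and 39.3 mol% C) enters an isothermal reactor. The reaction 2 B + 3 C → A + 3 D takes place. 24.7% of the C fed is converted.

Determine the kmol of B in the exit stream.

C reacted = 0.247 × 609.1 = 150.5 kmol; ν_C = −3, so ξ = 150.5/3 = 50.15 kmol.
Outlet amounts (n = n₀ + ν ξ):
  B: 940.9 − 2(50.15) = 840.5
  C: 609.1 − 3(50.15) = 458.7
  A: 0 + 1(50.15) = 50.15
  D: 0 + 3(50.15) = 150.5

841 kmol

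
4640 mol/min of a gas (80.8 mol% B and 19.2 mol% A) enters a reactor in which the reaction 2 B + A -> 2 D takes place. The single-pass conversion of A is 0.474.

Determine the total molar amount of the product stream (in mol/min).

A reacted = 0.474 × 890.9 = 422.3 mol/min; ν_A = −1, so ξ = 422.3/1 = 422.3 mol/min.
Outlet amounts (n = n₀ + ν ξ):
  B: 3749 − 2(422.3) = 2905
  A: 890.9 − 1(422.3) = 468.6
  D: 0 + 2(422.3) = 844.6
Total out = 2905 + 468.6 + 844.6 = 4218 mol/min.

4220 mol/min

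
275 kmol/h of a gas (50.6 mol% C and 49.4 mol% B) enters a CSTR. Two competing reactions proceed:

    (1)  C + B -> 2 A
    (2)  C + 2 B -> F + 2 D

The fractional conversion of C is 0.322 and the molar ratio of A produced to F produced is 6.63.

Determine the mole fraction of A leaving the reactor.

Conversion of C: C consumed = 0.322 × 139.2 = 44.81 kmol/h = 1ξ₁ + 1ξ₂.
Selectivity: 2ξ₁ / (1ξ₂) = 6.63 → ξ₁ = 3.315 ξ₂.
Substitute: (1·3.315 + 1) ξ₂ = 44.81 → ξ₂ = 10.38 kmol/h, ξ₁ = 34.42 kmol/h.
Outlet amounts (n = n₀ + Σ ν·ξ):
  C: 139.2 − 1(34.42) − 1(10.38) = 94.34
  B: 135.8 − 1(34.42) − 2(10.38) = 80.66
  A: 0 + 2(34.42) = 68.84
  F: 0 + 1(10.38) = 10.38
  D: 0 + 2(10.38) = 20.77
Total out = 275 kmol/h; y_A = 68.84 / 275 = 0.2503.

0.25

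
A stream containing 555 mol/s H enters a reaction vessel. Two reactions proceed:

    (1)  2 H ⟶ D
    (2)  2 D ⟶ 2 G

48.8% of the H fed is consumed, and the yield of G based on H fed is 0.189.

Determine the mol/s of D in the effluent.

Conversion of H: H consumed = 2ξ₁ = 0.488 × 555 → ξ₁ = 135.4 mol/s.
Yield of G: 2ξ₂ / 555 = 0.189 → ξ₂ = 52.45 mol/s.
Outlet amounts (n = n₀ + Σ ν·ξ):
  H: 555 − 2(135.4) = 284.2
  D: 0 + 1(135.4) − 2(52.45) = 30.52
  G: 0 + 2(52.45) = 104.9

30.5 mol/s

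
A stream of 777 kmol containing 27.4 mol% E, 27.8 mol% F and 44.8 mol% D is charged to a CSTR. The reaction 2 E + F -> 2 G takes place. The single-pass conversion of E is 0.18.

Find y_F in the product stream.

0.26

E reacted = 0.18 × 212.9 = 38.32 kmol; ν_E = −2, so ξ = 38.32/2 = 19.16 kmol.
Outlet amounts (n = n₀ + ν ξ):
  E: 212.9 − 2(19.16) = 174.6
  F: 216 − 1(19.16) = 196.8
  G: 0 + 2(19.16) = 38.32
  D: 348.1 (inert)
Total out = 757.8 kmol; y_F = 196.8 / 757.8 = 0.2597.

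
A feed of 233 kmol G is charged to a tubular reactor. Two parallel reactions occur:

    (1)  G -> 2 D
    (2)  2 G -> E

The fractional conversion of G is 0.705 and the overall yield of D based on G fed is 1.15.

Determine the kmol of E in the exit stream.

15.1 kmol

Yield of D: 2ξ₁ / 233 = 1.15 → ξ₁ = 134 kmol.
Conversion of G: 1ξ₁ + 2ξ₂ = 0.705 × 233 = 164.3 → ξ₂ = 15.14 kmol.
Outlet amounts (n = n₀ + Σ ν·ξ):
  G: 233 − 1(134) − 2(15.14) = 68.74
  D: 0 + 2(134) = 267.9
  E: 0 + 1(15.14) = 15.14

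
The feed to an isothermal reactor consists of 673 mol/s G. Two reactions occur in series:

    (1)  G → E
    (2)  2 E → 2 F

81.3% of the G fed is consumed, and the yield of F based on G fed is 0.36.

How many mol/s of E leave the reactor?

Conversion of G: G consumed = 1ξ₁ = 0.813 × 673 → ξ₁ = 547.1 mol/s.
Yield of F: 2ξ₂ / 673 = 0.36 → ξ₂ = 121.1 mol/s.
Outlet amounts (n = n₀ + Σ ν·ξ):
  G: 673 − 1(547.1) = 125.9
  E: 0 + 1(547.1) − 2(121.1) = 304.9
  F: 0 + 2(121.1) = 242.3

305 mol/s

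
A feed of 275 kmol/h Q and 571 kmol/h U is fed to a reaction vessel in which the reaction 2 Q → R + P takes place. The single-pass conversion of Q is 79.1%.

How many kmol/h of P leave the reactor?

Q reacted = 0.791 × 275 = 217.5 kmol/h; ν_Q = −2, so ξ = 217.5/2 = 108.8 kmol/h.
Outlet amounts (n = n₀ + ν ξ):
  Q: 275 − 2(108.8) = 57.47
  R: 0 + 1(108.8) = 108.8
  P: 0 + 1(108.8) = 108.8
  U: 571 (inert)

109 kmol/h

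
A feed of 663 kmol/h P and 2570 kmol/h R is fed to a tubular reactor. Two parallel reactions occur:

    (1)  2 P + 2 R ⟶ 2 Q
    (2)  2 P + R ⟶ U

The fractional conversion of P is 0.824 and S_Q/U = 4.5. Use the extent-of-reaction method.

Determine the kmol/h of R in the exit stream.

2110 kmol/h

Conversion of P: P consumed = 0.824 × 663 = 546.3 kmol/h = 2ξ₁ + 2ξ₂.
Selectivity: 2ξ₁ / (1ξ₂) = 4.5 → ξ₁ = 2.25 ξ₂.
Substitute: (2·2.25 + 2) ξ₂ = 546.3 → ξ₂ = 84.05 kmol/h, ξ₁ = 189.1 kmol/h.
Outlet amounts (n = n₀ + Σ ν·ξ):
  P: 663 − 2(189.1) − 2(84.05) = 116.7
  R: 2570 − 2(189.1) − 1(84.05) = 2108
  Q: 0 + 2(189.1) = 378.2
  U: 0 + 1(84.05) = 84.05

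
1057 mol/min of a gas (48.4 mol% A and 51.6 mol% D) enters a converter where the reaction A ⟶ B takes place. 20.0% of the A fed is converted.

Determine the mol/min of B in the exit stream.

102 mol/min

A reacted = 0.2 × 511.6 = 102.3 mol/min; ν_A = −1, so ξ = 102.3/1 = 102.3 mol/min.
Outlet amounts (n = n₀ + ν ξ):
  A: 511.6 − 1(102.3) = 409.3
  B: 0 + 1(102.3) = 102.3
  D: 545.4 (inert)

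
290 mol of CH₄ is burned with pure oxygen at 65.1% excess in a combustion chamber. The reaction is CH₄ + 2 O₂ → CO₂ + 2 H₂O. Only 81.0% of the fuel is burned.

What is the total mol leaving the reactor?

Stoichiometric O₂ = 2 × 290 = 580 mol; O₂ fed = 580 × 1.651 = 957.6 mol.
Fuel reacted = 0.81 × 290 → ξ = 234.9 mol.
Outlet (n = n₀ + ν ξ):
  CH₄: 290 − 1(234.9) = 55.1
  O₂: 957.6 − 2(234.9) = 487.8
  CO₂: 0 + 1(234.9) = 234.9
  H₂O: 0 + 2(234.9) = 469.8
Total out = 55.1 + 487.8 + 234.9 + 469.8 = 1248 mol.

1250 mol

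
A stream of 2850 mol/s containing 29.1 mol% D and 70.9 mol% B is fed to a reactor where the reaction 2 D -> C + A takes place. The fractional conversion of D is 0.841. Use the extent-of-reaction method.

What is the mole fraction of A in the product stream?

D reacted = 0.841 × 829.4 = 697.5 mol/s; ν_D = −2, so ξ = 697.5/2 = 348.7 mol/s.
Outlet amounts (n = n₀ + ν ξ):
  D: 829.4 − 2(348.7) = 131.9
  C: 0 + 1(348.7) = 348.7
  A: 0 + 1(348.7) = 348.7
  B: 2021 (inert)
Total out = 2850 mol/s; y_A = 348.7 / 2850 = 0.1224.

0.122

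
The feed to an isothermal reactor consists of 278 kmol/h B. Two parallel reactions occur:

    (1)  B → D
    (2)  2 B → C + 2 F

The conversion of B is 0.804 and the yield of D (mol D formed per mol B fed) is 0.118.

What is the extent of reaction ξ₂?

ξ₂ = 95.4 kmol/h

Yield of D: 1ξ₁ / 278 = 0.118 → ξ₁ = 32.8 kmol/h.
Conversion of B: 1ξ₁ + 2ξ₂ = 0.804 × 278 = 223.5 → ξ₂ = 95.35 kmol/h.
Outlet amounts (n = n₀ + Σ ν·ξ):
  B: 278 − 1(32.8) − 2(95.35) = 54.49
  D: 0 + 1(32.8) = 32.8
  C: 0 + 1(95.35) = 95.35
  F: 0 + 2(95.35) = 190.7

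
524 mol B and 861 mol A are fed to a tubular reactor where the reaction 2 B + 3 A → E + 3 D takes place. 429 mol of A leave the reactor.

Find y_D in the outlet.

For A: n = n₀ − 3ξ → 429 = 861 − 3ξ, giving ξ = 144 mol.
Outlet amounts (n = n₀ + ν ξ):
  B: 524 − 2(144) = 236
  A: 861 − 3(144) = 429
  E: 0 + 1(144) = 144
  D: 0 + 3(144) = 432
Total out = 1241 mol; y_D = 432 / 1241 = 0.3481.

0.348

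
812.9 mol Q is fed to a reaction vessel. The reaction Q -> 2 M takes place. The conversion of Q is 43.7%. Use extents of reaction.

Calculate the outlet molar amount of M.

Q reacted = 0.437 × 812.9 = 355.2 mol; ν_Q = −1, so ξ = 355.2/1 = 355.2 mol.
Outlet amounts (n = n₀ + ν ξ):
  Q: 812.9 − 1(355.2) = 457.7
  M: 0 + 2(355.2) = 710.5

710 mol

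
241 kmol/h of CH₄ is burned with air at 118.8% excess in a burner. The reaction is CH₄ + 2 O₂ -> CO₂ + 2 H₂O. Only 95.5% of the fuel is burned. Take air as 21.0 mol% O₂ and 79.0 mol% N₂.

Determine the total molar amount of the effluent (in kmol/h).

Stoichiometric O₂ = 2 × 241 = 482 kmol/h; O₂ fed = 482 × 2.188 = 1055 kmol/h.
N₂ fed = 1055 × 79/21 = 3967 kmol/h.
Fuel reacted = 0.955 × 241 → ξ = 230.2 kmol/h.
Outlet (n = n₀ + ν ξ):
  CH₄: 241 − 1(230.2) = 10.84
  O₂: 1055 − 2(230.2) = 594.3
  N₂: 3967 (inert)
  CO₂: 0 + 1(230.2) = 230.2
  H₂O: 0 + 2(230.2) = 460.3
Total out = 10.84 + 594.3 + 3967 + 230.2 + 460.3 = 5263 kmol/h.

5260 kmol/h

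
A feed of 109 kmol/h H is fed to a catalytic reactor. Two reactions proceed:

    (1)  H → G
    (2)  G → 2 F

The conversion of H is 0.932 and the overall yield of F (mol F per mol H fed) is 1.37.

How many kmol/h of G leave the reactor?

Conversion of H: H consumed = 1ξ₁ = 0.932 × 109 → ξ₁ = 101.6 kmol/h.
Yield of F: 2ξ₂ / 109 = 1.37 → ξ₂ = 74.67 kmol/h.
Outlet amounts (n = n₀ + Σ ν·ξ):
  H: 109 − 1(101.6) = 7.412
  G: 0 + 1(101.6) − 1(74.67) = 26.92
  F: 0 + 2(74.67) = 149.3

26.9 kmol/h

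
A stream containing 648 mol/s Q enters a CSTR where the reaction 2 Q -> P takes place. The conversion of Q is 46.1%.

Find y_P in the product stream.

0.3

Q reacted = 0.461 × 648 = 298.7 mol/s; ν_Q = −2, so ξ = 298.7/2 = 149.4 mol/s.
Outlet amounts (n = n₀ + ν ξ):
  Q: 648 − 2(149.4) = 349.3
  P: 0 + 1(149.4) = 149.4
Total out = 498.6 mol/s; y_P = 149.4 / 498.6 = 0.2995.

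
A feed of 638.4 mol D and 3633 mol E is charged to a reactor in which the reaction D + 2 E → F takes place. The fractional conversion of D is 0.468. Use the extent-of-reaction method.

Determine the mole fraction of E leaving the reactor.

D reacted = 0.468 × 638.4 = 298.8 mol; ν_D = −1, so ξ = 298.8/1 = 298.8 mol.
Outlet amounts (n = n₀ + ν ξ):
  D: 638.4 − 1(298.8) = 339.6
  E: 3633 − 2(298.8) = 3035
  F: 0 + 1(298.8) = 298.8
Total out = 3674 mol; y_E = 3035 / 3674 = 0.8262.

0.826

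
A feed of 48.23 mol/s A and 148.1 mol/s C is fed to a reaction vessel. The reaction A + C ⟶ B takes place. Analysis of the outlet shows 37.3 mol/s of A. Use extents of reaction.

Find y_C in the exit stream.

0.74

For A: n = n₀ − 1ξ → 37.3 = 48.23 − 1ξ, giving ξ = 10.93 mol/s.
Outlet amounts (n = n₀ + ν ξ):
  A: 48.23 − 1(10.93) = 37.3
  C: 148.1 − 1(10.93) = 137.2
  B: 0 + 1(10.93) = 10.93
Total out = 185.4 mol/s; y_C = 137.2 / 185.4 = 0.7399.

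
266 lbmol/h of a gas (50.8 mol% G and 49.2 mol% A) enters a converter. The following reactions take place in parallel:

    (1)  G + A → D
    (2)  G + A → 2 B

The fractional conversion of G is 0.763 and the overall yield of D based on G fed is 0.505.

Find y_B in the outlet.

0.353

Yield of D: 1ξ₁ / 135.1 = 0.505 → ξ₁ = 68.24 lbmol/h.
Conversion of G: 1ξ₁ + 1ξ₂ = 0.763 × 135.1 = 103.1 → ξ₂ = 34.86 lbmol/h.
Outlet amounts (n = n₀ + Σ ν·ξ):
  G: 135.1 − 1(68.24) − 1(34.86) = 32.03
  A: 130.9 − 1(68.24) − 1(34.86) = 27.77
  D: 0 + 1(68.24) = 68.24
  B: 0 + 2(34.86) = 69.73
Total out = 197.8 lbmol/h; y_B = 69.73 / 197.8 = 0.3526.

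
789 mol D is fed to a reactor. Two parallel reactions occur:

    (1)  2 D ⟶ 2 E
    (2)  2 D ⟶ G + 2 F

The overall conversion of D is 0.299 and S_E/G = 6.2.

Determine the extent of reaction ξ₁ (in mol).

ξ₁ = 89.2 mol

Conversion of D: D consumed = 0.299 × 789 = 235.9 mol = 2ξ₁ + 2ξ₂.
Selectivity: 2ξ₁ / (1ξ₂) = 6.2 → ξ₁ = 3.1 ξ₂.
Substitute: (2·3.1 + 2) ξ₂ = 235.9 → ξ₂ = 28.77 mol, ξ₁ = 89.19 mol.
Outlet amounts (n = n₀ + Σ ν·ξ):
  D: 789 − 2(89.19) − 2(28.77) = 553.1
  E: 0 + 2(89.19) = 178.4
  G: 0 + 1(28.77) = 28.77
  F: 0 + 2(28.77) = 57.54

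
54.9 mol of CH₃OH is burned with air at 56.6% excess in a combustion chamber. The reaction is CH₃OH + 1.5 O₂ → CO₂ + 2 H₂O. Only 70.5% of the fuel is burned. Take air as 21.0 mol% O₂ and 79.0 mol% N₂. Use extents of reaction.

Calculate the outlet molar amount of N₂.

Stoichiometric O₂ = 1.5 × 54.9 = 82.35 mol; O₂ fed = 82.35 × 1.566 = 129 mol.
N₂ fed = 129 × 79/21 = 485.1 mol.
Fuel reacted = 0.705 × 54.9 → ξ = 38.7 mol.
Outlet (n = n₀ + ν ξ):
  CH₃OH: 54.9 − 1(38.7) = 16.2
  O₂: 129 − 1.5(38.7) = 70.9
  N₂: 485.1 (inert)
  CO₂: 0 + 1(38.7) = 38.7
  H₂O: 0 + 2(38.7) = 77.41

485 mol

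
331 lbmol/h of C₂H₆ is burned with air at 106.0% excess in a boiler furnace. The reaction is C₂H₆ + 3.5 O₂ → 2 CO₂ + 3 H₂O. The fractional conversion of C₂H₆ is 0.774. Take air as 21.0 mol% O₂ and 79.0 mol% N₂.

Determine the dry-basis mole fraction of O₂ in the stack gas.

0.135

Stoichiometric O₂ = 3.5 × 331 = 1158 lbmol/h; O₂ fed = 1158 × 2.060 = 2387 lbmol/h.
N₂ fed = 2387 × 79/21 = 8978 lbmol/h.
Fuel reacted = 0.774 × 331 → ξ = 256.2 lbmol/h.
Outlet (n = n₀ + ν ξ):
  C₂H₆: 331 − 1(256.2) = 74.81
  O₂: 2387 − 3.5(256.2) = 1490
  N₂: 8978 (inert)
  CO₂: 0 + 2(256.2) = 512.4
  H₂O: 0 + 3(256.2) = 768.6
Dry total = 11050 lbmol/h; y_O₂ (dry) = 1490 / 11050 = 0.1348.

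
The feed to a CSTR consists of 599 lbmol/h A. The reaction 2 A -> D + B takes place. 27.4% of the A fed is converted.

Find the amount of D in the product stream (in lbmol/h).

A reacted = 0.274 × 599 = 164.1 lbmol/h; ν_A = −2, so ξ = 164.1/2 = 82.06 lbmol/h.
Outlet amounts (n = n₀ + ν ξ):
  A: 599 − 2(82.06) = 434.9
  D: 0 + 1(82.06) = 82.06
  B: 0 + 1(82.06) = 82.06

82.1 lbmol/h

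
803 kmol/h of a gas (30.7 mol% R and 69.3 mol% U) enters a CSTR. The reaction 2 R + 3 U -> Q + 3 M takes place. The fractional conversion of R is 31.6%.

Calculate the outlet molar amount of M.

117 kmol/h

R reacted = 0.316 × 246.5 = 77.9 kmol/h; ν_R = −2, so ξ = 77.9/2 = 38.95 kmol/h.
Outlet amounts (n = n₀ + ν ξ):
  R: 246.5 − 2(38.95) = 168.6
  U: 556.5 − 3(38.95) = 439.6
  Q: 0 + 1(38.95) = 38.95
  M: 0 + 3(38.95) = 116.9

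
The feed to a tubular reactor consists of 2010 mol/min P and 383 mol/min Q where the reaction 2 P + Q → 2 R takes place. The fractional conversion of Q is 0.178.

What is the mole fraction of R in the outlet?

0.0586

Q reacted = 0.178 × 383 = 68.17 mol/min; ν_Q = −1, so ξ = 68.17/1 = 68.17 mol/min.
Outlet amounts (n = n₀ + ν ξ):
  P: 2010 − 2(68.17) = 1874
  Q: 383 − 1(68.17) = 314.8
  R: 0 + 2(68.17) = 136.3
Total out = 2325 mol/min; y_R = 136.3 / 2325 = 0.05865.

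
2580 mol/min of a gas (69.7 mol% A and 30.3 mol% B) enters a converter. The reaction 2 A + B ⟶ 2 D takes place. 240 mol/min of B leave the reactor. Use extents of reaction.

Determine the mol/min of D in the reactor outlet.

For B: n = n₀ − 1ξ → 240 = 781.7 − 1ξ, giving ξ = 541.7 mol/min.
Outlet amounts (n = n₀ + ν ξ):
  A: 1798 − 2(541.7) = 714.8
  B: 781.7 − 1(541.7) = 240
  D: 0 + 2(541.7) = 1083

1080 mol/min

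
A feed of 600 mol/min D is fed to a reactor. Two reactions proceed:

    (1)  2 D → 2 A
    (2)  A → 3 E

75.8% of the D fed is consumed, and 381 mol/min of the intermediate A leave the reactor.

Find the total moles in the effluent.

Conversion of D: D consumed = 2ξ₁ = 0.758 × 600 → ξ₁ = 227.4 mol/min.
A balance: n_A = 0 + 2ξ₁ − 1ξ₂ = 381 → ξ₂ = (2·227.4 − 381)/1 = 73.8 mol/min.
Outlet amounts (n = n₀ + Σ ν·ξ):
  D: 600 − 2(227.4) = 145.2
  A: 0 + 2(227.4) − 1(73.8) = 381
  E: 0 + 3(73.8) = 221.4
Total out = 145.2 + 381 + 221.4 = 747.6 mol/min.

748 mol/min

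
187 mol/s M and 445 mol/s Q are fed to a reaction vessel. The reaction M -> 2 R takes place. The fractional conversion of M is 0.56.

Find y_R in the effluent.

0.284

M reacted = 0.56 × 187 = 104.7 mol/s; ν_M = −1, so ξ = 104.7/1 = 104.7 mol/s.
Outlet amounts (n = n₀ + ν ξ):
  M: 187 − 1(104.7) = 82.28
  R: 0 + 2(104.7) = 209.4
  Q: 445 (inert)
Total out = 736.7 mol/s; y_R = 209.4 / 736.7 = 0.2843.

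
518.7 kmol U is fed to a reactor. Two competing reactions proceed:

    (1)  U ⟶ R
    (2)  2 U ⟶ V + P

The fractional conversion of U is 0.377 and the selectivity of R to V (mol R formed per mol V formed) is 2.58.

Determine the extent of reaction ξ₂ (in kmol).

ξ₂ = 42.7 kmol

Conversion of U: U consumed = 0.377 × 518.7 = 195.5 kmol = 1ξ₁ + 2ξ₂.
Selectivity: 1ξ₁ / (1ξ₂) = 2.58 → ξ₁ = 2.58 ξ₂.
Substitute: (1·2.58 + 2) ξ₂ = 195.5 → ξ₂ = 42.7 kmol, ξ₁ = 110.2 kmol.
Outlet amounts (n = n₀ + Σ ν·ξ):
  U: 518.7 − 1(110.2) − 2(42.7) = 323.2
  R: 0 + 1(110.2) = 110.2
  V: 0 + 1(42.7) = 42.7
  P: 0 + 1(42.7) = 42.7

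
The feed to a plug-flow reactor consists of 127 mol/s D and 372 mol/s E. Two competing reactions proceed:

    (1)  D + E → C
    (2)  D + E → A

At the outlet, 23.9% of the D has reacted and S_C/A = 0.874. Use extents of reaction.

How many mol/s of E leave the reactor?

342 mol/s

Conversion of D: D consumed = 0.239 × 127 = 30.35 mol/s = 1ξ₁ + 1ξ₂.
Selectivity: 1ξ₁ / (1ξ₂) = 0.874 → ξ₁ = 0.874 ξ₂.
Substitute: (1·0.874 + 1) ξ₂ = 30.35 → ξ₂ = 16.2 mol/s, ξ₁ = 14.16 mol/s.
Outlet amounts (n = n₀ + Σ ν·ξ):
  D: 127 − 1(14.16) − 1(16.2) = 96.65
  E: 372 − 1(14.16) − 1(16.2) = 341.6
  C: 0 + 1(14.16) = 14.16
  A: 0 + 1(16.2) = 16.2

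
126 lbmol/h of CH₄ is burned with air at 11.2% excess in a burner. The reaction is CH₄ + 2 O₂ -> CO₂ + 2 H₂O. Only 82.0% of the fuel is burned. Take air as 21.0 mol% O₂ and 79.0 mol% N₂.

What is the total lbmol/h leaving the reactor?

Stoichiometric O₂ = 2 × 126 = 252 lbmol/h; O₂ fed = 252 × 1.112 = 280.2 lbmol/h.
N₂ fed = 280.2 × 79/21 = 1054 lbmol/h.
Fuel reacted = 0.82 × 126 → ξ = 103.3 lbmol/h.
Outlet (n = n₀ + ν ξ):
  CH₄: 126 − 1(103.3) = 22.68
  O₂: 280.2 − 2(103.3) = 73.58
  N₂: 1054 (inert)
  CO₂: 0 + 1(103.3) = 103.3
  H₂O: 0 + 2(103.3) = 206.6
Total out = 22.68 + 73.58 + 1054 + 103.3 + 206.6 = 1460 lbmol/h.

1460 lbmol/h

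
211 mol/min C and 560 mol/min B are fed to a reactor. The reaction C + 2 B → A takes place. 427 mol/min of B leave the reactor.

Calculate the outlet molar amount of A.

66.5 mol/min

For B: n = n₀ − 2ξ → 427 = 560 − 2ξ, giving ξ = 66.5 mol/min.
Outlet amounts (n = n₀ + ν ξ):
  C: 211 − 1(66.5) = 144.5
  B: 560 − 2(66.5) = 427
  A: 0 + 1(66.5) = 66.5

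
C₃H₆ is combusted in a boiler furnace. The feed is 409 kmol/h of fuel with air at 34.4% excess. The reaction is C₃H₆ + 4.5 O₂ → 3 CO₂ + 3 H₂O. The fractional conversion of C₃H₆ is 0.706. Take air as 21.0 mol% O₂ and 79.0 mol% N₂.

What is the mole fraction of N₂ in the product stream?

0.755

Stoichiometric O₂ = 4.5 × 409 = 1840 kmol/h; O₂ fed = 1840 × 1.344 = 2474 kmol/h.
N₂ fed = 2474 × 79/21 = 9306 kmol/h.
Fuel reacted = 0.706 × 409 → ξ = 288.8 kmol/h.
Outlet (n = n₀ + ν ξ):
  C₃H₆: 409 − 1(288.8) = 120.2
  O₂: 2474 − 4.5(288.8) = 1174
  N₂: 9306 (inert)
  CO₂: 0 + 3(288.8) = 866.3
  H₂O: 0 + 3(288.8) = 866.3
Total out = 12330 kmol/h; y_N₂ = 9306 / 12330 = 0.7546.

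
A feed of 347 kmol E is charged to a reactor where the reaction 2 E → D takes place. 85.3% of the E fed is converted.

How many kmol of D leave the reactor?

148 kmol

E reacted = 0.853 × 347 = 296 kmol; ν_E = −2, so ξ = 296/2 = 148 kmol.
Outlet amounts (n = n₀ + ν ξ):
  E: 347 − 2(148) = 51.01
  D: 0 + 1(148) = 148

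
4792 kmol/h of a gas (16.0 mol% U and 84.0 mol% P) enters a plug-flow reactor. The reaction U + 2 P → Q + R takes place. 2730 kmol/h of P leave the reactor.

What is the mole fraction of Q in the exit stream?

0.156

For P: n = n₀ − 2ξ → 2730 = 4025 − 2ξ, giving ξ = 647.6 kmol/h.
Outlet amounts (n = n₀ + ν ξ):
  U: 766.7 − 1(647.6) = 119.1
  P: 4025 − 2(647.6) = 2730
  Q: 0 + 1(647.6) = 647.6
  R: 0 + 1(647.6) = 647.6
Total out = 4144 kmol/h; y_Q = 647.6 / 4144 = 0.1563.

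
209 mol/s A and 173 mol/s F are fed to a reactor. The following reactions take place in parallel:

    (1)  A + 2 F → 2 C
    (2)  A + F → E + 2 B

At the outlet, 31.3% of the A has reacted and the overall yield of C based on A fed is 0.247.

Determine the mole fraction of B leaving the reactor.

Yield of C: 2ξ₁ / 209 = 0.247 → ξ₁ = 25.81 mol/s.
Conversion of A: 1ξ₁ + 1ξ₂ = 0.313 × 209 = 65.42 → ξ₂ = 39.61 mol/s.
Outlet amounts (n = n₀ + Σ ν·ξ):
  A: 209 − 1(25.81) − 1(39.61) = 143.6
  F: 173 − 2(25.81) − 1(39.61) = 81.77
  C: 0 + 2(25.81) = 51.62
  E: 0 + 1(39.61) = 39.61
  B: 0 + 2(39.61) = 79.21
Total out = 395.8 mol/s; y_B = 79.21 / 395.8 = 0.2001.

0.2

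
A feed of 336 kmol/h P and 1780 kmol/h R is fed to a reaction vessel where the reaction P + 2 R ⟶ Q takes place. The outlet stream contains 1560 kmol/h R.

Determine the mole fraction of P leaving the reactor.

0.119

For R: n = n₀ − 2ξ → 1560 = 1780 − 2ξ, giving ξ = 110 kmol/h.
Outlet amounts (n = n₀ + ν ξ):
  P: 336 − 1(110) = 226
  R: 1780 − 2(110) = 1560
  Q: 0 + 1(110) = 110
Total out = 1896 kmol/h; y_P = 226 / 1896 = 0.1192.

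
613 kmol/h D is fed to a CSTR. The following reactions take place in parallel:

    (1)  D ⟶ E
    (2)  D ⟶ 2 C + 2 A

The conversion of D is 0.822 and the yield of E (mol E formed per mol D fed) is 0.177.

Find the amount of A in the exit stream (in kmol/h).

Yield of E: 1ξ₁ / 613 = 0.177 → ξ₁ = 108.5 kmol/h.
Conversion of D: 1ξ₁ + 1ξ₂ = 0.822 × 613 = 503.9 → ξ₂ = 395.4 kmol/h.
Outlet amounts (n = n₀ + Σ ν·ξ):
  D: 613 − 1(108.5) − 1(395.4) = 109.1
  E: 0 + 1(108.5) = 108.5
  C: 0 + 2(395.4) = 790.8
  A: 0 + 2(395.4) = 790.8

791 kmol/h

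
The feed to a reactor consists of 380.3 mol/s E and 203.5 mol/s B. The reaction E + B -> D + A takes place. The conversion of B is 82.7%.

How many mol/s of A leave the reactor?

168 mol/s

B reacted = 0.827 × 203.5 = 168.3 mol/s; ν_B = −1, so ξ = 168.3/1 = 168.3 mol/s.
Outlet amounts (n = n₀ + ν ξ):
  E: 380.3 − 1(168.3) = 212
  B: 203.5 − 1(168.3) = 35.21
  D: 0 + 1(168.3) = 168.3
  A: 0 + 1(168.3) = 168.3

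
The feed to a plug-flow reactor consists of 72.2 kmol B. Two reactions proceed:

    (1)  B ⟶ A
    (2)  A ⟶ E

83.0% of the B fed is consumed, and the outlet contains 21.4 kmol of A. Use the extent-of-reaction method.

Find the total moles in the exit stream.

72.2 kmol

Conversion of B: B consumed = 1ξ₁ = 0.83 × 72.2 → ξ₁ = 59.93 kmol.
A balance: n_A = 0 + 1ξ₁ − 1ξ₂ = 21.4 → ξ₂ = (1·59.93 − 21.4)/1 = 38.53 kmol.
Outlet amounts (n = n₀ + Σ ν·ξ):
  B: 72.2 − 1(59.93) = 12.27
  A: 0 + 1(59.93) − 1(38.53) = 21.4
  E: 0 + 1(38.53) = 38.53
Total out = 12.27 + 21.4 + 38.53 = 72.2 kmol.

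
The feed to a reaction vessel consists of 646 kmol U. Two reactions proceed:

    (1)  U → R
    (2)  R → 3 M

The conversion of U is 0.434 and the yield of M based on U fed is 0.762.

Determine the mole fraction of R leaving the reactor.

Conversion of U: U consumed = 1ξ₁ = 0.434 × 646 → ξ₁ = 280.4 kmol.
Yield of M: 3ξ₂ / 646 = 0.762 → ξ₂ = 164.1 kmol.
Outlet amounts (n = n₀ + Σ ν·ξ):
  U: 646 − 1(280.4) = 365.6
  R: 0 + 1(280.4) − 1(164.1) = 116.3
  M: 0 + 3(164.1) = 492.3
Total out = 974.2 kmol; y_R = 116.3 / 974.2 = 0.1194.

0.119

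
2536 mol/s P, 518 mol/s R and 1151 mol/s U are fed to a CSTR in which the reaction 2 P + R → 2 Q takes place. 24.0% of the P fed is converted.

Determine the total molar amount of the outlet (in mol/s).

3900 mol/s

P reacted = 0.24 × 2536 = 608.6 mol/s; ν_P = −2, so ξ = 608.6/2 = 304.3 mol/s.
Outlet amounts (n = n₀ + ν ξ):
  P: 2536 − 2(304.3) = 1927
  R: 518 − 1(304.3) = 213.7
  Q: 0 + 2(304.3) = 608.6
  U: 1151 (inert)
Total out = 1927 + 213.7 + 608.6 + 1151 = 3901 mol/s.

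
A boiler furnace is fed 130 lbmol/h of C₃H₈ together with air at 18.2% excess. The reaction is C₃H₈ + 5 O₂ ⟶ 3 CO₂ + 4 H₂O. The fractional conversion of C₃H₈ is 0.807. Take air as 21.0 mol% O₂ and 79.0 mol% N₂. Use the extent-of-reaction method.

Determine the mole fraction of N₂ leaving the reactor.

0.742

Stoichiometric O₂ = 5 × 130 = 650 lbmol/h; O₂ fed = 650 × 1.182 = 768.3 lbmol/h.
N₂ fed = 768.3 × 79/21 = 2890 lbmol/h.
Fuel reacted = 0.807 × 130 → ξ = 104.9 lbmol/h.
Outlet (n = n₀ + ν ξ):
  C₃H₈: 130 − 1(104.9) = 25.09
  O₂: 768.3 − 5(104.9) = 243.7
  N₂: 2890 (inert)
  CO₂: 0 + 3(104.9) = 314.7
  H₂O: 0 + 4(104.9) = 419.6
Total out = 3893 lbmol/h; y_N₂ = 2890 / 3893 = 0.7423.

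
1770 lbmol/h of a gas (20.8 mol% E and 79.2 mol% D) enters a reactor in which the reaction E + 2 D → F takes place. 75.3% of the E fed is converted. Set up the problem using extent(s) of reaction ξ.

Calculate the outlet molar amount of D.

847 lbmol/h

E reacted = 0.753 × 368.2 = 277.2 lbmol/h; ν_E = −1, so ξ = 277.2/1 = 277.2 lbmol/h.
Outlet amounts (n = n₀ + ν ξ):
  E: 368.2 − 1(277.2) = 90.94
  D: 1402 − 2(277.2) = 847.4
  F: 0 + 1(277.2) = 277.2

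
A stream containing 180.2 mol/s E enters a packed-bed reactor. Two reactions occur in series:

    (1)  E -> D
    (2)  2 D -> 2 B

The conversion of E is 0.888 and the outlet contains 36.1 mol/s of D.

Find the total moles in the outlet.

Conversion of E: E consumed = 1ξ₁ = 0.888 × 180.2 → ξ₁ = 160 mol/s.
D balance: n_D = 0 + 1ξ₁ − 2ξ₂ = 36.1 → ξ₂ = (1·160 − 36.1)/2 = 61.96 mol/s.
Outlet amounts (n = n₀ + Σ ν·ξ):
  E: 180.2 − 1(160) = 20.18
  D: 0 + 1(160) − 2(61.96) = 36.1
  B: 0 + 2(61.96) = 123.9
Total out = 20.18 + 36.1 + 123.9 = 180.2 mol/s.

180 mol/s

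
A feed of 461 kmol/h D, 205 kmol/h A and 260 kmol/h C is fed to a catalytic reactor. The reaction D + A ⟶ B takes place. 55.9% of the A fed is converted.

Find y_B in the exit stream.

0.141

A reacted = 0.559 × 205 = 114.6 kmol/h; ν_A = −1, so ξ = 114.6/1 = 114.6 kmol/h.
Outlet amounts (n = n₀ + ν ξ):
  D: 461 − 1(114.6) = 346.4
  A: 205 − 1(114.6) = 90.4
  B: 0 + 1(114.6) = 114.6
  C: 260 (inert)
Total out = 811.4 kmol/h; y_B = 114.6 / 811.4 = 0.1412.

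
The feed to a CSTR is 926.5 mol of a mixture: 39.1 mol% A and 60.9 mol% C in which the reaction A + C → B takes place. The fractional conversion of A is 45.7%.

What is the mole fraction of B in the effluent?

0.218

A reacted = 0.457 × 362.3 = 165.6 mol; ν_A = −1, so ξ = 165.6/1 = 165.6 mol.
Outlet amounts (n = n₀ + ν ξ):
  A: 362.3 − 1(165.6) = 196.7
  C: 564.2 − 1(165.6) = 398.7
  B: 0 + 1(165.6) = 165.6
Total out = 760.9 mol; y_B = 165.6 / 760.9 = 0.2176.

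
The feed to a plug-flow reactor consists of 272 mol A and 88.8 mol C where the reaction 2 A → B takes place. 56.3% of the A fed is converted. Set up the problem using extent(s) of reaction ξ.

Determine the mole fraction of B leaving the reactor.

A reacted = 0.563 × 272 = 153.1 mol; ν_A = −2, so ξ = 153.1/2 = 76.57 mol.
Outlet amounts (n = n₀ + ν ξ):
  A: 272 − 2(76.57) = 118.9
  B: 0 + 1(76.57) = 76.57
  C: 88.8 (inert)
Total out = 284.2 mol; y_B = 76.57 / 284.2 = 0.2694.

0.269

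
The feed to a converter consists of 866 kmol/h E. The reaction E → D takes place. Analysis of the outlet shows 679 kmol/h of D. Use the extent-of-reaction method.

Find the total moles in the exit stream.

866 kmol/h

For D: n = n₀ + 1ξ → 679 = 0 + 1ξ, giving ξ = 679 kmol/h.
Outlet amounts (n = n₀ + ν ξ):
  E: 866 − 1(679) = 187
  D: 0 + 1(679) = 679
Total out = 187 + 679 = 866 kmol/h.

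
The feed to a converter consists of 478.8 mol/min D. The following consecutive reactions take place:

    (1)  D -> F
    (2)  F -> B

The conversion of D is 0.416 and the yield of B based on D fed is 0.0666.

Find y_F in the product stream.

0.349

Conversion of D: D consumed = 1ξ₁ = 0.416 × 478.8 → ξ₁ = 199.2 mol/min.
Yield of B: 1ξ₂ / 478.8 = 0.0666 → ξ₂ = 31.89 mol/min.
Outlet amounts (n = n₀ + Σ ν·ξ):
  D: 478.8 − 1(199.2) = 279.6
  F: 0 + 1(199.2) − 1(31.89) = 167.3
  B: 0 + 1(31.89) = 31.89
Total out = 478.8 mol/min; y_F = 167.3 / 478.8 = 0.3494.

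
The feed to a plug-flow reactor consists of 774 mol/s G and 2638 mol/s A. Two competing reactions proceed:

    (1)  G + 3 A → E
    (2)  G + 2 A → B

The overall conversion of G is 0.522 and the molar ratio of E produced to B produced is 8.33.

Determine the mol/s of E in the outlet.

361 mol/s

Conversion of G: G consumed = 0.522 × 774 = 404 mol/s = 1ξ₁ + 1ξ₂.
Selectivity: 1ξ₁ / (1ξ₂) = 8.33 → ξ₁ = 8.33 ξ₂.
Substitute: (1·8.33 + 1) ξ₂ = 404 → ξ₂ = 43.3 mol/s, ξ₁ = 360.7 mol/s.
Outlet amounts (n = n₀ + Σ ν·ξ):
  G: 774 − 1(360.7) − 1(43.3) = 370
  A: 2638 − 3(360.7) − 2(43.3) = 1469
  E: 0 + 1(360.7) = 360.7
  B: 0 + 1(43.3) = 43.3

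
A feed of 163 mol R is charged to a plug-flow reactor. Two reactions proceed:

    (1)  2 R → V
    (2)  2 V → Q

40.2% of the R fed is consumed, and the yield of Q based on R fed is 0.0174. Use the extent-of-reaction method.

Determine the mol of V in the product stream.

Conversion of R: R consumed = 2ξ₁ = 0.402 × 163 → ξ₁ = 32.76 mol.
Yield of Q: 1ξ₂ / 163 = 0.0174 → ξ₂ = 2.836 mol.
Outlet amounts (n = n₀ + Σ ν·ξ):
  R: 163 − 2(32.76) = 97.47
  V: 0 + 1(32.76) − 2(2.836) = 27.09
  Q: 0 + 1(2.836) = 2.836

27.1 mol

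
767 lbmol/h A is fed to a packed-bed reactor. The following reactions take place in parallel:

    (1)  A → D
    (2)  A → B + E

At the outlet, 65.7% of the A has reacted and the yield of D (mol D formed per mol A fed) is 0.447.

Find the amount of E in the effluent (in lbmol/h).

Yield of D: 1ξ₁ / 767 = 0.447 → ξ₁ = 342.8 lbmol/h.
Conversion of A: 1ξ₁ + 1ξ₂ = 0.657 × 767 = 503.9 → ξ₂ = 161.1 lbmol/h.
Outlet amounts (n = n₀ + Σ ν·ξ):
  A: 767 − 1(342.8) − 1(161.1) = 263.1
  D: 0 + 1(342.8) = 342.8
  B: 0 + 1(161.1) = 161.1
  E: 0 + 1(161.1) = 161.1

161 lbmol/h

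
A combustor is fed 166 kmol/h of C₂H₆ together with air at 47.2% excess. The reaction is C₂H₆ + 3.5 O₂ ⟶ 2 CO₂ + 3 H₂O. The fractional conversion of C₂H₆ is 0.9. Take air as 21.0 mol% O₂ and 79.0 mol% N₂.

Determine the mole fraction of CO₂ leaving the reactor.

0.0693

Stoichiometric O₂ = 3.5 × 166 = 581 kmol/h; O₂ fed = 581 × 1.472 = 855.2 kmol/h.
N₂ fed = 855.2 × 79/21 = 3217 kmol/h.
Fuel reacted = 0.9 × 166 → ξ = 149.4 kmol/h.
Outlet (n = n₀ + ν ξ):
  C₂H₆: 166 − 1(149.4) = 16.6
  O₂: 855.2 − 3.5(149.4) = 332.3
  N₂: 3217 (inert)
  CO₂: 0 + 2(149.4) = 298.8
  H₂O: 0 + 3(149.4) = 448.2
Total out = 4313 kmol/h; y_CO₂ = 298.8 / 4313 = 0.06928.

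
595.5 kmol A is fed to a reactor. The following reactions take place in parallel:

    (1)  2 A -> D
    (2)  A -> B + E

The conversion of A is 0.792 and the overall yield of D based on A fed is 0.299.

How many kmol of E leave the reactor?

116 kmol

Yield of D: 1ξ₁ / 595.5 = 0.299 → ξ₁ = 178.1 kmol.
Conversion of A: 2ξ₁ + 1ξ₂ = 0.792 × 595.5 = 471.6 → ξ₂ = 115.5 kmol.
Outlet amounts (n = n₀ + Σ ν·ξ):
  A: 595.5 − 2(178.1) − 1(115.5) = 123.9
  D: 0 + 1(178.1) = 178.1
  B: 0 + 1(115.5) = 115.5
  E: 0 + 1(115.5) = 115.5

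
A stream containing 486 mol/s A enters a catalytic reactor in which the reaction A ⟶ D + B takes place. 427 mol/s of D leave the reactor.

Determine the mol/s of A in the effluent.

59 mol/s

For D: n = n₀ + 1ξ → 427 = 0 + 1ξ, giving ξ = 427 mol/s.
Outlet amounts (n = n₀ + ν ξ):
  A: 486 − 1(427) = 59
  D: 0 + 1(427) = 427
  B: 0 + 1(427) = 427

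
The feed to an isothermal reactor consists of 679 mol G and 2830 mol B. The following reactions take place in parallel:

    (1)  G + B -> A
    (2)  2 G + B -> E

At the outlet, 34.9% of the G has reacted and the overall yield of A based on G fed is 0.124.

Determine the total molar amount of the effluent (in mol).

3270 mol

Yield of A: 1ξ₁ / 679 = 0.124 → ξ₁ = 84.2 mol.
Conversion of G: 1ξ₁ + 2ξ₂ = 0.349 × 679 = 237 → ξ₂ = 76.39 mol.
Outlet amounts (n = n₀ + Σ ν·ξ):
  G: 679 − 1(84.2) − 2(76.39) = 442
  B: 2830 − 1(84.2) − 1(76.39) = 2669
  A: 0 + 1(84.2) = 84.2
  E: 0 + 1(76.39) = 76.39
Total out = 442 + 2669 + 84.2 + 76.39 = 3272 mol.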